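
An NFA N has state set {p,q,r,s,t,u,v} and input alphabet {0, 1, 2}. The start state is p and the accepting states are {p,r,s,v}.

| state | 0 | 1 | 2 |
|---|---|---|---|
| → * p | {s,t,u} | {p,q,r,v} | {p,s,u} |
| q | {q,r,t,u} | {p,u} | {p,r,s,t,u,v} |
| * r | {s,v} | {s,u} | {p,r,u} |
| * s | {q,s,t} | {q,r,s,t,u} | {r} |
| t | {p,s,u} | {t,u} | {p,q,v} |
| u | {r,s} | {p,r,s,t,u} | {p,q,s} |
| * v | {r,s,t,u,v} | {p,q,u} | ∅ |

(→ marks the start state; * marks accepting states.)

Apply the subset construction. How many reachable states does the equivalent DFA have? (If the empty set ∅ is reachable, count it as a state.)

12

Start state of the DFA: {p}.
{p} --0--> {s,t,u}  [new]
{p} --1--> {p,q,r,v}  [new]
{p} --2--> {p,s,u}  [new]
{s,t,u} --0--> {p,q,r,s,t,u}  [new]
{s,t,u} --1--> {p,q,r,s,t,u}  [seen]
{s,t,u} --2--> {p,q,r,s,v}  [new]
{p,q,r,v} --0--> {q,r,s,t,u,v}  [new]
{p,q,r,v} --1--> {p,q,r,s,u,v}  [new]
{p,q,r,v} --2--> {p,r,s,t,u,v}  [new]
{p,s,u} --0--> {q,r,s,t,u}  [new]
{p,s,u} --1--> {p,q,r,s,t,u,v}  [new]
{p,s,u} --2--> {p,q,r,s,u}  [new]
{p,q,r,s,t,u} --0--> {p,q,r,s,t,u,v}  [seen]
{p,q,r,s,t,u} --1--> {p,q,r,s,t,u,v}  [seen]
{p,q,r,s,t,u} --2--> {p,q,r,s,t,u,v}  [seen]
{p,q,r,s,v} --0--> {q,r,s,t,u,v}  [seen]
{p,q,r,s,v} --1--> {p,q,r,s,t,u,v}  [seen]
{p,q,r,s,v} --2--> {p,r,s,t,u,v}  [seen]
{q,r,s,t,u,v} --0--> {p,q,r,s,t,u,v}  [seen]
{q,r,s,t,u,v} --1--> {p,q,r,s,t,u}  [seen]
{q,r,s,t,u,v} --2--> {p,q,r,s,t,u,v}  [seen]
{p,q,r,s,u,v} --0--> {q,r,s,t,u,v}  [seen]
{p,q,r,s,u,v} --1--> {p,q,r,s,t,u,v}  [seen]
{p,q,r,s,u,v} --2--> {p,q,r,s,t,u,v}  [seen]
{p,r,s,t,u,v} --0--> {p,q,r,s,t,u,v}  [seen]
{p,r,s,t,u,v} --1--> {p,q,r,s,t,u,v}  [seen]
{p,r,s,t,u,v} --2--> {p,q,r,s,u,v}  [seen]
{q,r,s,t,u} --0--> {p,q,r,s,t,u,v}  [seen]
{q,r,s,t,u} --1--> {p,q,r,s,t,u}  [seen]
{q,r,s,t,u} --2--> {p,q,r,s,t,u,v}  [seen]
{p,q,r,s,t,u,v} --0--> {p,q,r,s,t,u,v}  [seen]
{p,q,r,s,t,u,v} --1--> {p,q,r,s,t,u,v}  [seen]
{p,q,r,s,t,u,v} --2--> {p,q,r,s,t,u,v}  [seen]
{p,q,r,s,u} --0--> {q,r,s,t,u,v}  [seen]
{p,q,r,s,u} --1--> {p,q,r,s,t,u,v}  [seen]
{p,q,r,s,u} --2--> {p,q,r,s,t,u,v}  [seen]
Reachable DFA states: {p}, {s,t,u}, {p,q,r,v}, {p,s,u}, {p,q,r,s,t,u}, {p,q,r,s,v}, {q,r,s,t,u,v}, {p,q,r,s,u,v}, {p,r,s,t,u,v}, {q,r,s,t,u}, {p,q,r,s,t,u,v}, {p,q,r,s,u}.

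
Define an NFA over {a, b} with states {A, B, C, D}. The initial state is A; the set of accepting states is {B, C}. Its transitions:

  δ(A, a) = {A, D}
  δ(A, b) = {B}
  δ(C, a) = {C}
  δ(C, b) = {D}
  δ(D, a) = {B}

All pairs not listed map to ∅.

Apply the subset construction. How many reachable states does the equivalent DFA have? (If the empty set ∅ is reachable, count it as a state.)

Start state of the DFA: {A}.
{A} --a--> {A, D}  [new]
{A} --b--> {B}  [new]
{A, D} --a--> {A, B, D}  [new]
{A, D} --b--> {B}  [seen]
{B} --a--> ∅  [new]
{B} --b--> ∅  [seen]
{A, B, D} --a--> {A, B, D}  [seen]
{A, B, D} --b--> {B}  [seen]
∅ --a--> ∅  [seen]
∅ --b--> ∅  [seen]
Reachable DFA states: {A}, {A, D}, {B}, {A, B, D}, ∅.

5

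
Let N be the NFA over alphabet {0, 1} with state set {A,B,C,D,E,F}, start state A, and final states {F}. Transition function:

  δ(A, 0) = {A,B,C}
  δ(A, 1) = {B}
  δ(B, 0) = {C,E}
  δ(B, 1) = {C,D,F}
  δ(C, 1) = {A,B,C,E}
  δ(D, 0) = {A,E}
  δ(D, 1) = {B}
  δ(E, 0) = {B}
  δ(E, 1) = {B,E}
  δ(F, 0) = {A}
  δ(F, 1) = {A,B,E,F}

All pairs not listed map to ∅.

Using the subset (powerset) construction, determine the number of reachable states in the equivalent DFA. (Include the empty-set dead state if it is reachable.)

12

Start state of the DFA: {A}.
{A} --0--> {A,B,C}  [new]
{A} --1--> {B}  [new]
{A,B,C} --0--> {A,B,C,E}  [new]
{A,B,C} --1--> {A,B,C,D,E,F}  [new]
{B} --0--> {C,E}  [new]
{B} --1--> {C,D,F}  [new]
{A,B,C,E} --0--> {A,B,C,E}  [seen]
{A,B,C,E} --1--> {A,B,C,D,E,F}  [seen]
{A,B,C,D,E,F} --0--> {A,B,C,E}  [seen]
{A,B,C,D,E,F} --1--> {A,B,C,D,E,F}  [seen]
{C,E} --0--> {B}  [seen]
{C,E} --1--> {A,B,C,E}  [seen]
{C,D,F} --0--> {A,E}  [new]
{C,D,F} --1--> {A,B,C,E,F}  [new]
{A,E} --0--> {A,B,C}  [seen]
{A,E} --1--> {B,E}  [new]
{A,B,C,E,F} --0--> {A,B,C,E}  [seen]
{A,B,C,E,F} --1--> {A,B,C,D,E,F}  [seen]
{B,E} --0--> {B,C,E}  [new]
{B,E} --1--> {B,C,D,E,F}  [new]
{B,C,E} --0--> {B,C,E}  [seen]
{B,C,E} --1--> {A,B,C,D,E,F}  [seen]
{B,C,D,E,F} --0--> {A,B,C,E}  [seen]
{B,C,D,E,F} --1--> {A,B,C,D,E,F}  [seen]
Reachable DFA states: {A}, {A,B,C}, {B}, {A,B,C,E}, {A,B,C,D,E,F}, {C,E}, {C,D,F}, {A,E}, {A,B,C,E,F}, {B,E}, {B,C,E}, {B,C,D,E,F}.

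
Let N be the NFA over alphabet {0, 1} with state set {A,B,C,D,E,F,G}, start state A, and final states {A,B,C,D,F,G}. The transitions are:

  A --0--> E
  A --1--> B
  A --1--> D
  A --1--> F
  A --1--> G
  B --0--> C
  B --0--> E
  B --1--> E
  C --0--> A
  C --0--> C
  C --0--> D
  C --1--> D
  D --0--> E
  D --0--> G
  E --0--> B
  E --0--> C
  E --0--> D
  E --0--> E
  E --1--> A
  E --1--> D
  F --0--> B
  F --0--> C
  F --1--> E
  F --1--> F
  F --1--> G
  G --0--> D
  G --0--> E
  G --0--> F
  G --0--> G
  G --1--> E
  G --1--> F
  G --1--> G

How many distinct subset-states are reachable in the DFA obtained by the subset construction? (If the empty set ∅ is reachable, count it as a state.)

16

Start state of the DFA: {A}.
{A} --0--> {E}  [new]
{A} --1--> {B,D,F,G}  [new]
{E} --0--> {B,C,D,E}  [new]
{E} --1--> {A,D}  [new]
{B,D,F,G} --0--> {B,C,D,E,F,G}  [new]
{B,D,F,G} --1--> {E,F,G}  [new]
{B,C,D,E} --0--> {A,B,C,D,E,G}  [new]
{B,C,D,E} --1--> {A,D,E}  [new]
{A,D} --0--> {E,G}  [new]
{A,D} --1--> {B,D,F,G}  [seen]
{B,C,D,E,F,G} --0--> {A,B,C,D,E,F,G}  [new]
{B,C,D,E,F,G} --1--> {A,D,E,F,G}  [new]
{E,F,G} --0--> {B,C,D,E,F,G}  [seen]
{E,F,G} --1--> {A,D,E,F,G}  [seen]
{A,B,C,D,E,G} --0--> {A,B,C,D,E,F,G}  [seen]
{A,B,C,D,E,G} --1--> {A,B,D,E,F,G}  [new]
{A,D,E} --0--> {B,C,D,E,G}  [new]
{A,D,E} --1--> {A,B,D,F,G}  [new]
{E,G} --0--> {B,C,D,E,F,G}  [seen]
{E,G} --1--> {A,D,E,F,G}  [seen]
{A,B,C,D,E,F,G} --0--> {A,B,C,D,E,F,G}  [seen]
{A,B,C,D,E,F,G} --1--> {A,B,D,E,F,G}  [seen]
{A,D,E,F,G} --0--> {B,C,D,E,F,G}  [seen]
{A,D,E,F,G} --1--> {A,B,D,E,F,G}  [seen]
{A,B,D,E,F,G} --0--> {B,C,D,E,F,G}  [seen]
{A,B,D,E,F,G} --1--> {A,B,D,E,F,G}  [seen]
{B,C,D,E,G} --0--> {A,B,C,D,E,F,G}  [seen]
{B,C,D,E,G} --1--> {A,D,E,F,G}  [seen]
{A,B,D,F,G} --0--> {B,C,D,E,F,G}  [seen]
{A,B,D,F,G} --1--> {B,D,E,F,G}  [new]
{B,D,E,F,G} --0--> {B,C,D,E,F,G}  [seen]
{B,D,E,F,G} --1--> {A,D,E,F,G}  [seen]
Reachable DFA states: {A}, {E}, {B,D,F,G}, {B,C,D,E}, {A,D}, {B,C,D,E,F,G}, {E,F,G}, {A,B,C,D,E,G}, {A,D,E}, {E,G}, {A,B,C,D,E,F,G}, {A,D,E,F,G}, {A,B,D,E,F,G}, {B,C,D,E,G}, {A,B,D,F,G}, {B,D,E,F,G}.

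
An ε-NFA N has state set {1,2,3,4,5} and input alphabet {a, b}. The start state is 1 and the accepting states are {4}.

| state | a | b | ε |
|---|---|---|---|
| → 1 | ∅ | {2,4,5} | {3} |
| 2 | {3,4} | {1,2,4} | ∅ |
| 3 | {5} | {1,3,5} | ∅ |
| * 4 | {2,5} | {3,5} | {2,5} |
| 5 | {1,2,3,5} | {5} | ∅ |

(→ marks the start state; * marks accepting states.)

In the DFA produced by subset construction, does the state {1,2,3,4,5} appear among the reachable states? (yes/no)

yes

Start state of the DFA: {1,3} (ε-closure of the NFA start).
{1,3} --a--> {5}  [new]
{1,3} --b--> {1,2,3,4,5}  [new]
{5} --a--> {1,2,3,5}  [new]
{5} --b--> {5}  [seen]
{1,2,3,4,5} --a--> {1,2,3,4,5}  [seen]
{1,2,3,4,5} --b--> {1,2,3,4,5}  [seen]
{1,2,3,5} --a--> {1,2,3,4,5}  [seen]
{1,2,3,5} --b--> {1,2,3,4,5}  [seen]
Reachable DFA states: {1,3}, {5}, {1,2,3,4,5}, {1,2,3,5}.
{1,2,3,4,5} is among them.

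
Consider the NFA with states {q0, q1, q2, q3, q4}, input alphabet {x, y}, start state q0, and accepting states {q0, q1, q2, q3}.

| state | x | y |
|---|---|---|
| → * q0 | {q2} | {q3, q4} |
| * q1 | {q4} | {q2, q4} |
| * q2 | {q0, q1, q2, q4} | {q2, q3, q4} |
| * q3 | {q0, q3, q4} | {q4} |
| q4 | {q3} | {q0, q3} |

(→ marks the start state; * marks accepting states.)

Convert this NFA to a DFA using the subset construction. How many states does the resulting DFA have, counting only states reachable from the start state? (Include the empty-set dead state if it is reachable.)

Start state of the DFA: {q0}.
{q0} --x--> {q2}  [new]
{q0} --y--> {q3, q4}  [new]
{q2} --x--> {q0, q1, q2, q4}  [new]
{q2} --y--> {q2, q3, q4}  [new]
{q3, q4} --x--> {q0, q3, q4}  [new]
{q3, q4} --y--> {q0, q3, q4}  [seen]
{q0, q1, q2, q4} --x--> {q0, q1, q2, q3, q4}  [new]
{q0, q1, q2, q4} --y--> {q0, q2, q3, q4}  [new]
{q2, q3, q4} --x--> {q0, q1, q2, q3, q4}  [seen]
{q2, q3, q4} --y--> {q0, q2, q3, q4}  [seen]
{q0, q3, q4} --x--> {q0, q2, q3, q4}  [seen]
{q0, q3, q4} --y--> {q0, q3, q4}  [seen]
{q0, q1, q2, q3, q4} --x--> {q0, q1, q2, q3, q4}  [seen]
{q0, q1, q2, q3, q4} --y--> {q0, q2, q3, q4}  [seen]
{q0, q2, q3, q4} --x--> {q0, q1, q2, q3, q4}  [seen]
{q0, q2, q3, q4} --y--> {q0, q2, q3, q4}  [seen]
Reachable DFA states: {q0}, {q2}, {q3, q4}, {q0, q1, q2, q4}, {q2, q3, q4}, {q0, q3, q4}, {q0, q1, q2, q3, q4}, {q0, q2, q3, q4}.

8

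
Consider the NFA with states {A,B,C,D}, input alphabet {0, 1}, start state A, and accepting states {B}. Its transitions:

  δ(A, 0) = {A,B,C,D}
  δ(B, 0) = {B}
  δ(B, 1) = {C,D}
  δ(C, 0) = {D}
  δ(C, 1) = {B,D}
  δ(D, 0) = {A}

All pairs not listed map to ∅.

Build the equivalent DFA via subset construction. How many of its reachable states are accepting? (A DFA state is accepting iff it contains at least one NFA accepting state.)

5

Start state of the DFA: {A}.
{A} --0--> {A,B,C,D}  [new]
{A} --1--> ∅  [new]
{A,B,C,D} --0--> {A,B,C,D}  [seen]
{A,B,C,D} --1--> {B,C,D}  [new]
∅ --0--> ∅  [seen]
∅ --1--> ∅  [seen]
{B,C,D} --0--> {A,B,D}  [new]
{B,C,D} --1--> {B,C,D}  [seen]
{A,B,D} --0--> {A,B,C,D}  [seen]
{A,B,D} --1--> {C,D}  [new]
{C,D} --0--> {A,D}  [new]
{C,D} --1--> {B,D}  [new]
{A,D} --0--> {A,B,C,D}  [seen]
{A,D} --1--> ∅  [seen]
{B,D} --0--> {A,B}  [new]
{B,D} --1--> {C,D}  [seen]
{A,B} --0--> {A,B,C,D}  [seen]
{A,B} --1--> {C,D}  [seen]
Reachable DFA states: {A}, {A,B,C,D}, ∅, {B,C,D}, {A,B,D}, {C,D}, {A,D}, {B,D}, {A,B}.
Accepting DFA states (contain an NFA accepting state): {A,B,C,D}, {B,C,D}, {A,B,D}, {B,D}, {A,B}.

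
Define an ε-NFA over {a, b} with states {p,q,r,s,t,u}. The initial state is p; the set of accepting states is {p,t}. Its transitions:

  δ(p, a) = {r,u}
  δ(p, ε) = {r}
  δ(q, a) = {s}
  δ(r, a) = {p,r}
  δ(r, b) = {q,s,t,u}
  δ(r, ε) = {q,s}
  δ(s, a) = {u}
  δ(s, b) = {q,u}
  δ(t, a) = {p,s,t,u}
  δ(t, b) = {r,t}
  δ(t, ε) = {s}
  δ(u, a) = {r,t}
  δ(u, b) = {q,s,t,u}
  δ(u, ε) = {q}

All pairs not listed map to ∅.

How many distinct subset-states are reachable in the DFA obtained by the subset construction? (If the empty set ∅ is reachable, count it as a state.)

5

Start state of the DFA: {p,q,r,s} (ε-closure of the NFA start).
{p,q,r,s} --a--> {p,q,r,s,u}  [new]
{p,q,r,s} --b--> {q,s,t,u}  [new]
{p,q,r,s,u} --a--> {p,q,r,s,t,u}  [new]
{p,q,r,s,u} --b--> {q,s,t,u}  [seen]
{q,s,t,u} --a--> {p,q,r,s,t,u}  [seen]
{q,s,t,u} --b--> {q,r,s,t,u}  [new]
{p,q,r,s,t,u} --a--> {p,q,r,s,t,u}  [seen]
{p,q,r,s,t,u} --b--> {q,r,s,t,u}  [seen]
{q,r,s,t,u} --a--> {p,q,r,s,t,u}  [seen]
{q,r,s,t,u} --b--> {q,r,s,t,u}  [seen]
Reachable DFA states: {p,q,r,s}, {p,q,r,s,u}, {q,s,t,u}, {p,q,r,s,t,u}, {q,r,s,t,u}.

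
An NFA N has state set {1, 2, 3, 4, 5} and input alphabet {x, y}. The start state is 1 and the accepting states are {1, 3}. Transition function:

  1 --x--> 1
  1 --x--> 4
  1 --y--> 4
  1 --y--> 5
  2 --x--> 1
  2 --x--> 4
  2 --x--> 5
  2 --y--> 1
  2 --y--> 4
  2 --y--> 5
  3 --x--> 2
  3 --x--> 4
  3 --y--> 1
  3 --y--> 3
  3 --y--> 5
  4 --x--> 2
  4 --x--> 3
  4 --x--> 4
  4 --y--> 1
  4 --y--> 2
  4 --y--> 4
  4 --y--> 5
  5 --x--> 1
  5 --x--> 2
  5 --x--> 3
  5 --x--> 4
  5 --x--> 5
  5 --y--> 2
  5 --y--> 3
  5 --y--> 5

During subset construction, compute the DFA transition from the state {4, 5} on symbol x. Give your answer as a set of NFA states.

δ(4,x) = {2, 3, 4}; δ(5,x) = {1, 2, 3, 4, 5}.
Union: {1, 2, 3, 4, 5}.

{1, 2, 3, 4, 5}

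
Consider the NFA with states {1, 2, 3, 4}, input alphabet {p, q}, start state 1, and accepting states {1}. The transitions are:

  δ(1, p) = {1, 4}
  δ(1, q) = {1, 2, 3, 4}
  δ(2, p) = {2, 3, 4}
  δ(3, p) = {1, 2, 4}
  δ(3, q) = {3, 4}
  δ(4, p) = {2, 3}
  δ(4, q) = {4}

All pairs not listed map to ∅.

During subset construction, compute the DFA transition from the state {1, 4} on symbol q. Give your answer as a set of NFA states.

{1, 2, 3, 4}

δ(1,q) = {1, 2, 3, 4}; δ(4,q) = {4}.
Union: {1, 2, 3, 4}.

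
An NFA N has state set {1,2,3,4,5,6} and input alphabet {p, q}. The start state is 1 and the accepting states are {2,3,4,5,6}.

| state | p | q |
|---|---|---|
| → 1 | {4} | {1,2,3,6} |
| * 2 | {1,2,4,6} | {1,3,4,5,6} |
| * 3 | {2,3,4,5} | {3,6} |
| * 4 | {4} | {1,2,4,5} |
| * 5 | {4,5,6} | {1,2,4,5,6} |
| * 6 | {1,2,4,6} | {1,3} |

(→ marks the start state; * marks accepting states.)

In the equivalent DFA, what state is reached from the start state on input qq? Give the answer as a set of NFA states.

Start: {1}.
δ(1,q) = {1,2,3,6}.
Union: {1,2,3,6}.
After q: {1,2,3,6}.
δ(1,q) = {1,2,3,6}; δ(2,q) = {1,3,4,5,6}; δ(3,q) = {3,6}; δ(6,q) = {1,3}.
Union: {1,2,3,4,5,6}.
After q: {1,2,3,4,5,6}.

{1,2,3,4,5,6}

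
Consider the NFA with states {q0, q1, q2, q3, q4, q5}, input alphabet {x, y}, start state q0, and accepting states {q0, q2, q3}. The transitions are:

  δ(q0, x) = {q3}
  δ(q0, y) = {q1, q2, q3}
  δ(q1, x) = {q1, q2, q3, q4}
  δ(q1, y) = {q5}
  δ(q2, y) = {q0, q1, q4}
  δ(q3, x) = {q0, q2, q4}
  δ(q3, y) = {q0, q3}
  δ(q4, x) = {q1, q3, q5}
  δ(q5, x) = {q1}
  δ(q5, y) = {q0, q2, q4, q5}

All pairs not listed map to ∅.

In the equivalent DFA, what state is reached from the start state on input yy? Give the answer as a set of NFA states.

{q0, q1, q3, q4, q5}

Start: {q0}.
δ(q0,y) = {q1, q2, q3}.
Union: {q1, q2, q3}.
After y: {q1, q2, q3}.
δ(q1,y) = {q5}; δ(q2,y) = {q0, q1, q4}; δ(q3,y) = {q0, q3}.
Union: {q0, q1, q3, q4, q5}.
After y: {q0, q1, q3, q4, q5}.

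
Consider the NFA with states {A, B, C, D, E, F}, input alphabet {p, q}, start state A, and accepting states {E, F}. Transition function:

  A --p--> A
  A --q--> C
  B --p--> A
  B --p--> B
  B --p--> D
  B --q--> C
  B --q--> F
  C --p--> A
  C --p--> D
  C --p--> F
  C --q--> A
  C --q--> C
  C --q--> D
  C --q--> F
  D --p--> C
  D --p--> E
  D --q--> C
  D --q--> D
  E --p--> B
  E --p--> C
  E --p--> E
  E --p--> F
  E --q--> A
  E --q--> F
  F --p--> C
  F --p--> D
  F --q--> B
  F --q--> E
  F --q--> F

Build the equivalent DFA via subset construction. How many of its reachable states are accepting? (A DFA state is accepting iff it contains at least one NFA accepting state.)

6

Start state of the DFA: {A}.
{A} --p--> {A}  [seen]
{A} --q--> {C}  [new]
{C} --p--> {A, D, F}  [new]
{C} --q--> {A, C, D, F}  [new]
{A, D, F} --p--> {A, C, D, E}  [new]
{A, D, F} --q--> {B, C, D, E, F}  [new]
{A, C, D, F} --p--> {A, C, D, E, F}  [new]
{A, C, D, F} --q--> {A, B, C, D, E, F}  [new]
{A, C, D, E} --p--> {A, B, C, D, E, F}  [seen]
{A, C, D, E} --q--> {A, C, D, F}  [seen]
{B, C, D, E, F} --p--> {A, B, C, D, E, F}  [seen]
{B, C, D, E, F} --q--> {A, B, C, D, E, F}  [seen]
{A, C, D, E, F} --p--> {A, B, C, D, E, F}  [seen]
{A, C, D, E, F} --q--> {A, B, C, D, E, F}  [seen]
{A, B, C, D, E, F} --p--> {A, B, C, D, E, F}  [seen]
{A, B, C, D, E, F} --q--> {A, B, C, D, E, F}  [seen]
Reachable DFA states: {A}, {C}, {A, D, F}, {A, C, D, F}, {A, C, D, E}, {B, C, D, E, F}, {A, C, D, E, F}, {A, B, C, D, E, F}.
Accepting DFA states (contain an NFA accepting state): {A, D, F}, {A, C, D, F}, {A, C, D, E}, {B, C, D, E, F}, {A, C, D, E, F}, {A, B, C, D, E, F}.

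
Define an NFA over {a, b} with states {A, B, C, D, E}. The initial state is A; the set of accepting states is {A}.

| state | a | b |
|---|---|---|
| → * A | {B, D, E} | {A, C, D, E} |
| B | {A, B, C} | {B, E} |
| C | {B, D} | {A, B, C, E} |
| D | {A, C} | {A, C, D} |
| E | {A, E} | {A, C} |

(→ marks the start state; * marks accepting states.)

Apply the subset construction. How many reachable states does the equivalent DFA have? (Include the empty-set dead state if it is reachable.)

5

Start state of the DFA: {A}.
{A} --a--> {B, D, E}  [new]
{A} --b--> {A, C, D, E}  [new]
{B, D, E} --a--> {A, B, C, E}  [new]
{B, D, E} --b--> {A, B, C, D, E}  [new]
{A, C, D, E} --a--> {A, B, C, D, E}  [seen]
{A, C, D, E} --b--> {A, B, C, D, E}  [seen]
{A, B, C, E} --a--> {A, B, C, D, E}  [seen]
{A, B, C, E} --b--> {A, B, C, D, E}  [seen]
{A, B, C, D, E} --a--> {A, B, C, D, E}  [seen]
{A, B, C, D, E} --b--> {A, B, C, D, E}  [seen]
Reachable DFA states: {A}, {B, D, E}, {A, C, D, E}, {A, B, C, E}, {A, B, C, D, E}.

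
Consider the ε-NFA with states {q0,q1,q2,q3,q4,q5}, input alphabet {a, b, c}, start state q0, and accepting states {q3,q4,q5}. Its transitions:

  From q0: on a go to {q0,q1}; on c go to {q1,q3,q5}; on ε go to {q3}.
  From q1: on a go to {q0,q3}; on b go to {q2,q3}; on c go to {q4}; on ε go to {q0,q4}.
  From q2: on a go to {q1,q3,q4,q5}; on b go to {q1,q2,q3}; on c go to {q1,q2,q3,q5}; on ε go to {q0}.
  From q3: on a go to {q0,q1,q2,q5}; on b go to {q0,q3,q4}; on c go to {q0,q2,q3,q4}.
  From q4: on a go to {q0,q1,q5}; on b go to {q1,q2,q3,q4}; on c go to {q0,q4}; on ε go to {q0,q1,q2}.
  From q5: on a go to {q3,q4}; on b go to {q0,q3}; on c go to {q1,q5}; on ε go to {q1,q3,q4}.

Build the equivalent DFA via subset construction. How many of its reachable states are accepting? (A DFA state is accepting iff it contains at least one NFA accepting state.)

3

Start state of the DFA: {q0,q3} (ε-closure of the NFA start).
{q0,q3} --a--> {q0,q1,q2,q3,q4,q5}  [new]
{q0,q3} --b--> {q0,q1,q2,q3,q4}  [new]
{q0,q3} --c--> {q0,q1,q2,q3,q4,q5}  [seen]
{q0,q1,q2,q3,q4,q5} --a--> {q0,q1,q2,q3,q4,q5}  [seen]
{q0,q1,q2,q3,q4,q5} --b--> {q0,q1,q2,q3,q4}  [seen]
{q0,q1,q2,q3,q4,q5} --c--> {q0,q1,q2,q3,q4,q5}  [seen]
{q0,q1,q2,q3,q4} --a--> {q0,q1,q2,q3,q4,q5}  [seen]
{q0,q1,q2,q3,q4} --b--> {q0,q1,q2,q3,q4}  [seen]
{q0,q1,q2,q3,q4} --c--> {q0,q1,q2,q3,q4,q5}  [seen]
Reachable DFA states: {q0,q3}, {q0,q1,q2,q3,q4,q5}, {q0,q1,q2,q3,q4}.
Accepting DFA states (contain an NFA accepting state): {q0,q3}, {q0,q1,q2,q3,q4,q5}, {q0,q1,q2,q3,q4}.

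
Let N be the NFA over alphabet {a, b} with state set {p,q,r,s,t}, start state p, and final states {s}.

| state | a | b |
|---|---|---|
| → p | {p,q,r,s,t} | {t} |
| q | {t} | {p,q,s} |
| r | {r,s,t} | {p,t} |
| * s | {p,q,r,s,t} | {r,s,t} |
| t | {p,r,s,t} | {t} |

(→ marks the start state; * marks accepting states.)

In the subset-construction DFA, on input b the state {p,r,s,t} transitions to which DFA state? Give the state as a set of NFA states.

{p,r,s,t}

δ(p,b) = {t}; δ(r,b) = {p,t}; δ(s,b) = {r,s,t}; δ(t,b) = {t}.
Union: {p,r,s,t}.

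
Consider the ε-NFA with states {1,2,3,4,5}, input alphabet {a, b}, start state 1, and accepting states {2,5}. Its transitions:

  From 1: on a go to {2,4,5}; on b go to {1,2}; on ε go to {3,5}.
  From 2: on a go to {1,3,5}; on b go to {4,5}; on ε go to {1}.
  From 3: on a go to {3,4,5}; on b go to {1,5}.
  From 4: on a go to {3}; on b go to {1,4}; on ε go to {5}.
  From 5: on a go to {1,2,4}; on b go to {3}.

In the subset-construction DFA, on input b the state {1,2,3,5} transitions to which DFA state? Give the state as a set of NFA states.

{1,2,3,4,5}

δ(1,b) = {1,2}; δ(2,b) = {4,5}; δ(3,b) = {1,5}; δ(5,b) = {3}.
Union: {1,2,3,4,5}.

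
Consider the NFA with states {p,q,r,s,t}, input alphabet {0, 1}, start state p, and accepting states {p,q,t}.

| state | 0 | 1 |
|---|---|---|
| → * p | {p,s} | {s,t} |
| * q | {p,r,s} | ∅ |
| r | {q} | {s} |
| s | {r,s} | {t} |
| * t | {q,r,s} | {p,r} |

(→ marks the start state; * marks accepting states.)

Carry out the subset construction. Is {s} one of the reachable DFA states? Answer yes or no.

no

Start state of the DFA: {p}.
{p} --0--> {p,s}  [new]
{p} --1--> {s,t}  [new]
{p,s} --0--> {p,r,s}  [new]
{p,s} --1--> {s,t}  [seen]
{s,t} --0--> {q,r,s}  [new]
{s,t} --1--> {p,r,t}  [new]
{p,r,s} --0--> {p,q,r,s}  [new]
{p,r,s} --1--> {s,t}  [seen]
{q,r,s} --0--> {p,q,r,s}  [seen]
{q,r,s} --1--> {s,t}  [seen]
{p,r,t} --0--> {p,q,r,s}  [seen]
{p,r,t} --1--> {p,r,s,t}  [new]
{p,q,r,s} --0--> {p,q,r,s}  [seen]
{p,q,r,s} --1--> {s,t}  [seen]
{p,r,s,t} --0--> {p,q,r,s}  [seen]
{p,r,s,t} --1--> {p,r,s,t}  [seen]
Reachable DFA states: {p}, {p,s}, {s,t}, {p,r,s}, {q,r,s}, {p,r,t}, {p,q,r,s}, {p,r,s,t}.
{s} is not among them.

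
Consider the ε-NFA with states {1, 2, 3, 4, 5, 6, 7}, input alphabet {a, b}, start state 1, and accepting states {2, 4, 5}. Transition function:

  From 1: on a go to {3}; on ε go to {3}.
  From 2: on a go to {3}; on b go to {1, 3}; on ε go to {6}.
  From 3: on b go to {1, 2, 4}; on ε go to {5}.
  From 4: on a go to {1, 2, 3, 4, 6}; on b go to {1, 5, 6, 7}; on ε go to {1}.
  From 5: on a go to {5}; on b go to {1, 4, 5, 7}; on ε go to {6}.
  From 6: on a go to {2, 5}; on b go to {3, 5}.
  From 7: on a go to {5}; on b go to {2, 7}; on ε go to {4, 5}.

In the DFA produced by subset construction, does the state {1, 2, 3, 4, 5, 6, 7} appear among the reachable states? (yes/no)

Start state of the DFA: {1, 3, 5, 6} (ε-closure of the NFA start).
{1, 3, 5, 6} --a--> {2, 3, 5, 6}  [new]
{1, 3, 5, 6} --b--> {1, 2, 3, 4, 5, 6, 7}  [new]
{2, 3, 5, 6} --a--> {2, 3, 5, 6}  [seen]
{2, 3, 5, 6} --b--> {1, 2, 3, 4, 5, 6, 7}  [seen]
{1, 2, 3, 4, 5, 6, 7} --a--> {1, 2, 3, 4, 5, 6}  [new]
{1, 2, 3, 4, 5, 6, 7} --b--> {1, 2, 3, 4, 5, 6, 7}  [seen]
{1, 2, 3, 4, 5, 6} --a--> {1, 2, 3, 4, 5, 6}  [seen]
{1, 2, 3, 4, 5, 6} --b--> {1, 2, 3, 4, 5, 6, 7}  [seen]
Reachable DFA states: {1, 3, 5, 6}, {2, 3, 5, 6}, {1, 2, 3, 4, 5, 6, 7}, {1, 2, 3, 4, 5, 6}.
{1, 2, 3, 4, 5, 6, 7} is among them.

yes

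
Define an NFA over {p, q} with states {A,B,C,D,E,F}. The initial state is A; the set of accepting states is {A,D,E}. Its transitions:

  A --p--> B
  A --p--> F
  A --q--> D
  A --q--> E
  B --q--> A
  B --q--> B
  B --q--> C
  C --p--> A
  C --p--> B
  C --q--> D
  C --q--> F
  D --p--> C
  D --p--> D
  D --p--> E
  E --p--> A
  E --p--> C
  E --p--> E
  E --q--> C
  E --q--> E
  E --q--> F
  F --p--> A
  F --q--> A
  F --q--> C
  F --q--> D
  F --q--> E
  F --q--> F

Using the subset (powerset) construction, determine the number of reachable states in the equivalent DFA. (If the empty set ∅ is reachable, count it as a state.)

Start state of the DFA: {A}.
{A} --p--> {B,F}  [new]
{A} --q--> {D,E}  [new]
{B,F} --p--> {A}  [seen]
{B,F} --q--> {A,B,C,D,E,F}  [new]
{D,E} --p--> {A,C,D,E}  [new]
{D,E} --q--> {C,E,F}  [new]
{A,B,C,D,E,F} --p--> {A,B,C,D,E,F}  [seen]
{A,B,C,D,E,F} --q--> {A,B,C,D,E,F}  [seen]
{A,C,D,E} --p--> {A,B,C,D,E,F}  [seen]
{A,C,D,E} --q--> {C,D,E,F}  [new]
{C,E,F} --p--> {A,B,C,E}  [new]
{C,E,F} --q--> {A,C,D,E,F}  [new]
{C,D,E,F} --p--> {A,B,C,D,E}  [new]
{C,D,E,F} --q--> {A,C,D,E,F}  [seen]
{A,B,C,E} --p--> {A,B,C,E,F}  [new]
{A,B,C,E} --q--> {A,B,C,D,E,F}  [seen]
{A,C,D,E,F} --p--> {A,B,C,D,E,F}  [seen]
{A,C,D,E,F} --q--> {A,C,D,E,F}  [seen]
{A,B,C,D,E} --p--> {A,B,C,D,E,F}  [seen]
{A,B,C,D,E} --q--> {A,B,C,D,E,F}  [seen]
{A,B,C,E,F} --p--> {A,B,C,E,F}  [seen]
{A,B,C,E,F} --q--> {A,B,C,D,E,F}  [seen]
Reachable DFA states: {A}, {B,F}, {D,E}, {A,B,C,D,E,F}, {A,C,D,E}, {C,E,F}, {C,D,E,F}, {A,B,C,E}, {A,C,D,E,F}, {A,B,C,D,E}, {A,B,C,E,F}.

11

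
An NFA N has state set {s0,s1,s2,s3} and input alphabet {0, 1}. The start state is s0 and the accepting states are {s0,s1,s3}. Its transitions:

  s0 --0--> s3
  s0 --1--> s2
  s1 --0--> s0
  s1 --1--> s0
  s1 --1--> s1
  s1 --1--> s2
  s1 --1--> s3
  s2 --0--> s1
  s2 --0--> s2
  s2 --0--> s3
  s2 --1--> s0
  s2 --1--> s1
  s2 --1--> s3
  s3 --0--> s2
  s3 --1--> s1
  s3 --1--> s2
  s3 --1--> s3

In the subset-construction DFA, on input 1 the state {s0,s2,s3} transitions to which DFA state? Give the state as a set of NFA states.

{s0,s1,s2,s3}

δ(s0,1) = {s2}; δ(s2,1) = {s0,s1,s3}; δ(s3,1) = {s1,s2,s3}.
Union: {s0,s1,s2,s3}.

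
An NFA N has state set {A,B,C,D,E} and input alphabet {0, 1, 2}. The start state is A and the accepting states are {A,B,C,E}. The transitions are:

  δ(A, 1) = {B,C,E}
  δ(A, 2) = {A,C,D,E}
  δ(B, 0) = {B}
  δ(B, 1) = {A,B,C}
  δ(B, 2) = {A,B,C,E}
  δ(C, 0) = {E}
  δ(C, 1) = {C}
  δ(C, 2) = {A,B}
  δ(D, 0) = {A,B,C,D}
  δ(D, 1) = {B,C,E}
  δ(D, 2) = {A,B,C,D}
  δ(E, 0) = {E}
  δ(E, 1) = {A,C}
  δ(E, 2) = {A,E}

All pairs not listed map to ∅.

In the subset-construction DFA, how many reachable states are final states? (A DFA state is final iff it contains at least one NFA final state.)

Start state of the DFA: {A}.
{A} --0--> ∅  [new]
{A} --1--> {B,C,E}  [new]
{A} --2--> {A,C,D,E}  [new]
∅ --0--> ∅  [seen]
∅ --1--> ∅  [seen]
∅ --2--> ∅  [seen]
{B,C,E} --0--> {B,E}  [new]
{B,C,E} --1--> {A,B,C}  [new]
{B,C,E} --2--> {A,B,C,E}  [new]
{A,C,D,E} --0--> {A,B,C,D,E}  [new]
{A,C,D,E} --1--> {A,B,C,E}  [seen]
{A,C,D,E} --2--> {A,B,C,D,E}  [seen]
{B,E} --0--> {B,E}  [seen]
{B,E} --1--> {A,B,C}  [seen]
{B,E} --2--> {A,B,C,E}  [seen]
{A,B,C} --0--> {B,E}  [seen]
{A,B,C} --1--> {A,B,C,E}  [seen]
{A,B,C} --2--> {A,B,C,D,E}  [seen]
{A,B,C,E} --0--> {B,E}  [seen]
{A,B,C,E} --1--> {A,B,C,E}  [seen]
{A,B,C,E} --2--> {A,B,C,D,E}  [seen]
{A,B,C,D,E} --0--> {A,B,C,D,E}  [seen]
{A,B,C,D,E} --1--> {A,B,C,E}  [seen]
{A,B,C,D,E} --2--> {A,B,C,D,E}  [seen]
Reachable DFA states: {A}, ∅, {B,C,E}, {A,C,D,E}, {B,E}, {A,B,C}, {A,B,C,E}, {A,B,C,D,E}.
Accepting DFA states (contain an NFA accepting state): {A}, {B,C,E}, {A,C,D,E}, {B,E}, {A,B,C}, {A,B,C,E}, {A,B,C,D,E}.

7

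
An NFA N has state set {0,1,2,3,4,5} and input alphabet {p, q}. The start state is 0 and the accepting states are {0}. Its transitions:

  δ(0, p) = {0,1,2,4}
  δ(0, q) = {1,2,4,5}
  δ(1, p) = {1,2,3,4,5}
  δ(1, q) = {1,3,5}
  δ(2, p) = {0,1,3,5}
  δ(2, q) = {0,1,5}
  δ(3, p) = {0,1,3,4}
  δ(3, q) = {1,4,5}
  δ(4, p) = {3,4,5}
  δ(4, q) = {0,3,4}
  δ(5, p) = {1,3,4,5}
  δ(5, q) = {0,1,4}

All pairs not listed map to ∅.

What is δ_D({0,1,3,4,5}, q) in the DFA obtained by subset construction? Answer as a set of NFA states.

δ(0,q) = {1,2,4,5}; δ(1,q) = {1,3,5}; δ(3,q) = {1,4,5}; δ(4,q) = {0,3,4}; δ(5,q) = {0,1,4}.
Union: {0,1,2,3,4,5}.

{0,1,2,3,4,5}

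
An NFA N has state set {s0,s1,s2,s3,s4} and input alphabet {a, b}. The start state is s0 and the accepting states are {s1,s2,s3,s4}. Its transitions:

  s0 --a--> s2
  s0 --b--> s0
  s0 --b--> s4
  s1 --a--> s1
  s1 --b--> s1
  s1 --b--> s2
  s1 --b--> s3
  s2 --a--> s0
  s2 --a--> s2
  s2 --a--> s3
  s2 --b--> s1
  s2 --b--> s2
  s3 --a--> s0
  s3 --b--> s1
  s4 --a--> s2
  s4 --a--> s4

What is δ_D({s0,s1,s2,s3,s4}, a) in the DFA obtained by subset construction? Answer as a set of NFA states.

δ(s0,a) = {s2}; δ(s1,a) = {s1}; δ(s2,a) = {s0,s2,s3}; δ(s3,a) = {s0}; δ(s4,a) = {s2,s4}.
Union: {s0,s1,s2,s3,s4}.

{s0,s1,s2,s3,s4}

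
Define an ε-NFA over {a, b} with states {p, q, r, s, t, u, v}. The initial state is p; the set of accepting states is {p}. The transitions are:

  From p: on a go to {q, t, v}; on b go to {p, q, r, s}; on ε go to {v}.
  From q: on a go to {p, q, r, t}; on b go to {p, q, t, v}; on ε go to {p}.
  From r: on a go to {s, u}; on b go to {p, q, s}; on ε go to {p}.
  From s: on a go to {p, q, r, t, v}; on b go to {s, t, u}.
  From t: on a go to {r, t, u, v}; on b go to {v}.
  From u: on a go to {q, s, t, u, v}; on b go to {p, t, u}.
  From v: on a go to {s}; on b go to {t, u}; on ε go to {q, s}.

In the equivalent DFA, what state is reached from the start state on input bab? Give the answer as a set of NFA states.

Start: {p, q, s, v}.
δ(p,b) = {p, q, r, s}; δ(q,b) = {p, q, t, v}; δ(s,b) = {s, t, u}; δ(v,b) = {t, u}.
Union: {p, q, r, s, t, u, v}.
After b: {p, q, r, s, t, u, v}.
δ(p,a) = {q, t, v}; δ(q,a) = {p, q, r, t}; δ(r,a) = {s, u}; δ(s,a) = {p, q, r, t, v}; δ(t,a) = {r, t, u, v}; δ(u,a) = {q, s, t, u, v}; δ(v,a) = {s}.
Union: {p, q, r, s, t, u, v}.
After a: {p, q, r, s, t, u, v}.
δ(p,b) = {p, q, r, s}; δ(q,b) = {p, q, t, v}; δ(r,b) = {p, q, s}; δ(s,b) = {s, t, u}; δ(t,b) = {v}; δ(u,b) = {p, t, u}; δ(v,b) = {t, u}.
Union: {p, q, r, s, t, u, v}.
After b: {p, q, r, s, t, u, v}.

{p, q, r, s, t, u, v}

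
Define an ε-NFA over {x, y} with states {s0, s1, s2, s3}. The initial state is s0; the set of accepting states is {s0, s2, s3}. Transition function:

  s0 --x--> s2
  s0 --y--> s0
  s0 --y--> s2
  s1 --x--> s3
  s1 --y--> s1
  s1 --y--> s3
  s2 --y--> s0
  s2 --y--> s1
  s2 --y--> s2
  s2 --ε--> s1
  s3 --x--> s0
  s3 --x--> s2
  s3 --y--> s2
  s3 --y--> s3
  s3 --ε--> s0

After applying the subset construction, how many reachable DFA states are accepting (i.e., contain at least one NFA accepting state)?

5

Start state of the DFA: {s0} (ε-closure of the NFA start).
{s0} --x--> {s1, s2}  [new]
{s0} --y--> {s0, s1, s2}  [new]
{s1, s2} --x--> {s0, s3}  [new]
{s1, s2} --y--> {s0, s1, s2, s3}  [new]
{s0, s1, s2} --x--> {s0, s1, s2, s3}  [seen]
{s0, s1, s2} --y--> {s0, s1, s2, s3}  [seen]
{s0, s3} --x--> {s0, s1, s2}  [seen]
{s0, s3} --y--> {s0, s1, s2, s3}  [seen]
{s0, s1, s2, s3} --x--> {s0, s1, s2, s3}  [seen]
{s0, s1, s2, s3} --y--> {s0, s1, s2, s3}  [seen]
Reachable DFA states: {s0}, {s1, s2}, {s0, s1, s2}, {s0, s3}, {s0, s1, s2, s3}.
Accepting DFA states (contain an NFA accepting state): {s0}, {s1, s2}, {s0, s1, s2}, {s0, s3}, {s0, s1, s2, s3}.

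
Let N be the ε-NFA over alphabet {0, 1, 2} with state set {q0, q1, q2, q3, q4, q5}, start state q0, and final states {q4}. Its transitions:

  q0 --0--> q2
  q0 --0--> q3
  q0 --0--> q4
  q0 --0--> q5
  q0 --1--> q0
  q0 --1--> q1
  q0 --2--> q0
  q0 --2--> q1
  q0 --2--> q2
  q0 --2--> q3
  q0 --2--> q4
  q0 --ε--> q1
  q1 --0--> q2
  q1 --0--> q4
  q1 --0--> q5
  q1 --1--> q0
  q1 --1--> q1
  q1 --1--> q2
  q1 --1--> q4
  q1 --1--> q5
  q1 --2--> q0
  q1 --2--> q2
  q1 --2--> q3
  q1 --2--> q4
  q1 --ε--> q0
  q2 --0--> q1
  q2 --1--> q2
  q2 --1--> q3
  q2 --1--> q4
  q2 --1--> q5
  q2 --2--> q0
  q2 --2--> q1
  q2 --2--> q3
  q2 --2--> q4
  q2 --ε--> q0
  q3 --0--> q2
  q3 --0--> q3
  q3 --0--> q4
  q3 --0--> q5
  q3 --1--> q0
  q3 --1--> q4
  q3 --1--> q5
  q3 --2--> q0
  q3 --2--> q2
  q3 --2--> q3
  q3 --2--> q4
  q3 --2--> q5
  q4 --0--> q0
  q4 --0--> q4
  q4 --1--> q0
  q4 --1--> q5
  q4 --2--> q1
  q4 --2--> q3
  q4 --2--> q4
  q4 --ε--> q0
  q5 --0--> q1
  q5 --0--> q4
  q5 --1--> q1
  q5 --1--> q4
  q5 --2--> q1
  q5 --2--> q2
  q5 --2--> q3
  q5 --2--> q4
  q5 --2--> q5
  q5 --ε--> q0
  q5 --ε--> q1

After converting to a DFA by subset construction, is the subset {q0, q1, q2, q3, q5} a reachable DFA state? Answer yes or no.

no

Start state of the DFA: {q0, q1} (ε-closure of the NFA start).
{q0, q1} --0--> {q0, q1, q2, q3, q4, q5}  [new]
{q0, q1} --1--> {q0, q1, q2, q4, q5}  [new]
{q0, q1} --2--> {q0, q1, q2, q3, q4}  [new]
{q0, q1, q2, q3, q4, q5} --0--> {q0, q1, q2, q3, q4, q5}  [seen]
{q0, q1, q2, q3, q4, q5} --1--> {q0, q1, q2, q3, q4, q5}  [seen]
{q0, q1, q2, q3, q4, q5} --2--> {q0, q1, q2, q3, q4, q5}  [seen]
{q0, q1, q2, q4, q5} --0--> {q0, q1, q2, q3, q4, q5}  [seen]
{q0, q1, q2, q4, q5} --1--> {q0, q1, q2, q3, q4, q5}  [seen]
{q0, q1, q2, q4, q5} --2--> {q0, q1, q2, q3, q4, q5}  [seen]
{q0, q1, q2, q3, q4} --0--> {q0, q1, q2, q3, q4, q5}  [seen]
{q0, q1, q2, q3, q4} --1--> {q0, q1, q2, q3, q4, q5}  [seen]
{q0, q1, q2, q3, q4} --2--> {q0, q1, q2, q3, q4, q5}  [seen]
Reachable DFA states: {q0, q1}, {q0, q1, q2, q3, q4, q5}, {q0, q1, q2, q4, q5}, {q0, q1, q2, q3, q4}.
{q0, q1, q2, q3, q5} is not among them.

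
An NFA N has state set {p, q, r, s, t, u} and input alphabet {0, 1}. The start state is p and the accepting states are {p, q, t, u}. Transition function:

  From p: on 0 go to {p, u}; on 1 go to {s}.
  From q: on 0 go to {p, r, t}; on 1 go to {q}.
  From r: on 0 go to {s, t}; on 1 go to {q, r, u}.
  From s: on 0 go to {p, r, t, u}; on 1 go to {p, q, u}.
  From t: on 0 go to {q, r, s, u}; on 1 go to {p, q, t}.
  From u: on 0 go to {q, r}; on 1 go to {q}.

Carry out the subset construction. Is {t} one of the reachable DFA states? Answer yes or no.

Start state of the DFA: {p}.
{p} --0--> {p, u}  [new]
{p} --1--> {s}  [new]
{p, u} --0--> {p, q, r, u}  [new]
{p, u} --1--> {q, s}  [new]
{s} --0--> {p, r, t, u}  [new]
{s} --1--> {p, q, u}  [new]
{p, q, r, u} --0--> {p, q, r, s, t, u}  [new]
{p, q, r, u} --1--> {q, r, s, u}  [new]
{q, s} --0--> {p, r, t, u}  [seen]
{q, s} --1--> {p, q, u}  [seen]
{p, r, t, u} --0--> {p, q, r, s, t, u}  [seen]
{p, r, t, u} --1--> {p, q, r, s, t, u}  [seen]
{p, q, u} --0--> {p, q, r, t, u}  [new]
{p, q, u} --1--> {q, s}  [seen]
{p, q, r, s, t, u} --0--> {p, q, r, s, t, u}  [seen]
{p, q, r, s, t, u} --1--> {p, q, r, s, t, u}  [seen]
{q, r, s, u} --0--> {p, q, r, s, t, u}  [seen]
{q, r, s, u} --1--> {p, q, r, u}  [seen]
{p, q, r, t, u} --0--> {p, q, r, s, t, u}  [seen]
{p, q, r, t, u} --1--> {p, q, r, s, t, u}  [seen]
Reachable DFA states: {p}, {p, u}, {s}, {p, q, r, u}, {q, s}, {p, r, t, u}, {p, q, u}, {p, q, r, s, t, u}, {q, r, s, u}, {p, q, r, t, u}.
{t} is not among them.

no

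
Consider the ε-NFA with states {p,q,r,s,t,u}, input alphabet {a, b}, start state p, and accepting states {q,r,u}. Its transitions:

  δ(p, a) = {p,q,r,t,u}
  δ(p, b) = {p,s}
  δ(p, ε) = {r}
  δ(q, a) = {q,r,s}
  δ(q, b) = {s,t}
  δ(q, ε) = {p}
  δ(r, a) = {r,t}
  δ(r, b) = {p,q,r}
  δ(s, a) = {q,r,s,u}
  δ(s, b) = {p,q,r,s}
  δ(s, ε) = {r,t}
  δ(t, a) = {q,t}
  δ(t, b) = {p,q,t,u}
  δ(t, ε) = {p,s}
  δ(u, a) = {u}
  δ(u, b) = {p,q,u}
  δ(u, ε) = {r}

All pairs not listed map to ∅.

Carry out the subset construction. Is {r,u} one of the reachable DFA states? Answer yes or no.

no

Start state of the DFA: {p,r} (ε-closure of the NFA start).
{p,r} --a--> {p,q,r,s,t,u}  [new]
{p,r} --b--> {p,q,r,s,t}  [new]
{p,q,r,s,t,u} --a--> {p,q,r,s,t,u}  [seen]
{p,q,r,s,t,u} --b--> {p,q,r,s,t,u}  [seen]
{p,q,r,s,t} --a--> {p,q,r,s,t,u}  [seen]
{p,q,r,s,t} --b--> {p,q,r,s,t,u}  [seen]
Reachable DFA states: {p,r}, {p,q,r,s,t,u}, {p,q,r,s,t}.
{r,u} is not among them.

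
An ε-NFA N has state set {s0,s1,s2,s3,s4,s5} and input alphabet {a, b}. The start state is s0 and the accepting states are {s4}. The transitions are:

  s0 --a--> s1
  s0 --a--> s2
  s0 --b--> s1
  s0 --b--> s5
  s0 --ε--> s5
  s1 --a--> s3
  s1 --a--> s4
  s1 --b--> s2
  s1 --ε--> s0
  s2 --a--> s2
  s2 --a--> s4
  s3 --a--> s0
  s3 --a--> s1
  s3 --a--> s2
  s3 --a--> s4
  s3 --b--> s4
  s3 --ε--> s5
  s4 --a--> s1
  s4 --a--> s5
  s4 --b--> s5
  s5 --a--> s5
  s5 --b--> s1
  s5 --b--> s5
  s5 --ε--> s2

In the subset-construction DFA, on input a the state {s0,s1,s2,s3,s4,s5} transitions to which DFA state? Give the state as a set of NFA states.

{s0,s1,s2,s3,s4,s5}

δ(s0,a) = {s1,s2}; δ(s1,a) = {s3,s4}; δ(s2,a) = {s2,s4}; δ(s3,a) = {s0,s1,s2,s4}; δ(s4,a) = {s1,s5}; δ(s5,a) = {s5}.
Union: {s0,s1,s2,s3,s4,s5}.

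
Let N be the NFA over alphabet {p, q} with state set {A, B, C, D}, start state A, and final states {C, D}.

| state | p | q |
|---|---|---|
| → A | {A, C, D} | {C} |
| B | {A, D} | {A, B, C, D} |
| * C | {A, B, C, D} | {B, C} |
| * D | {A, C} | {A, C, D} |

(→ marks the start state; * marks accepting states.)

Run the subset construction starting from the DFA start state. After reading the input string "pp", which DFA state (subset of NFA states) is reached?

Start: {A}.
δ(A,p) = {A, C, D}.
Union: {A, C, D}.
After p: {A, C, D}.
δ(A,p) = {A, C, D}; δ(C,p) = {A, B, C, D}; δ(D,p) = {A, C}.
Union: {A, B, C, D}.
After p: {A, B, C, D}.

{A, B, C, D}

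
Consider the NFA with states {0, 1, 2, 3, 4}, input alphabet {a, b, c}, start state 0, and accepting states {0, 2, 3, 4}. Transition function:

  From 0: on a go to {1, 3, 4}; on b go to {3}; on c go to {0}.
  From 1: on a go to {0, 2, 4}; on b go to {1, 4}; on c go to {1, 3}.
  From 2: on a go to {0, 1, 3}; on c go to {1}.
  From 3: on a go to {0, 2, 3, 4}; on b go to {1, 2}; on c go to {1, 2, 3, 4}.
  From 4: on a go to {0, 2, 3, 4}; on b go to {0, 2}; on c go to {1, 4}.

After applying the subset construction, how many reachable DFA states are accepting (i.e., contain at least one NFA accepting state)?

Start state of the DFA: {0}.
{0} --a--> {1, 3, 4}  [new]
{0} --b--> {3}  [new]
{0} --c--> {0}  [seen]
{1, 3, 4} --a--> {0, 2, 3, 4}  [new]
{1, 3, 4} --b--> {0, 1, 2, 4}  [new]
{1, 3, 4} --c--> {1, 2, 3, 4}  [new]
{3} --a--> {0, 2, 3, 4}  [seen]
{3} --b--> {1, 2}  [new]
{3} --c--> {1, 2, 3, 4}  [seen]
{0, 2, 3, 4} --a--> {0, 1, 2, 3, 4}  [new]
{0, 2, 3, 4} --b--> {0, 1, 2, 3}  [new]
{0, 2, 3, 4} --c--> {0, 1, 2, 3, 4}  [seen]
{0, 1, 2, 4} --a--> {0, 1, 2, 3, 4}  [seen]
{0, 1, 2, 4} --b--> {0, 1, 2, 3, 4}  [seen]
{0, 1, 2, 4} --c--> {0, 1, 3, 4}  [new]
{1, 2, 3, 4} --a--> {0, 1, 2, 3, 4}  [seen]
{1, 2, 3, 4} --b--> {0, 1, 2, 4}  [seen]
{1, 2, 3, 4} --c--> {1, 2, 3, 4}  [seen]
{1, 2} --a--> {0, 1, 2, 3, 4}  [seen]
{1, 2} --b--> {1, 4}  [new]
{1, 2} --c--> {1, 3}  [new]
{0, 1, 2, 3, 4} --a--> {0, 1, 2, 3, 4}  [seen]
{0, 1, 2, 3, 4} --b--> {0, 1, 2, 3, 4}  [seen]
{0, 1, 2, 3, 4} --c--> {0, 1, 2, 3, 4}  [seen]
{0, 1, 2, 3} --a--> {0, 1, 2, 3, 4}  [seen]
{0, 1, 2, 3} --b--> {1, 2, 3, 4}  [seen]
{0, 1, 2, 3} --c--> {0, 1, 2, 3, 4}  [seen]
{0, 1, 3, 4} --a--> {0, 1, 2, 3, 4}  [seen]
{0, 1, 3, 4} --b--> {0, 1, 2, 3, 4}  [seen]
{0, 1, 3, 4} --c--> {0, 1, 2, 3, 4}  [seen]
{1, 4} --a--> {0, 2, 3, 4}  [seen]
{1, 4} --b--> {0, 1, 2, 4}  [seen]
{1, 4} --c--> {1, 3, 4}  [seen]
{1, 3} --a--> {0, 2, 3, 4}  [seen]
{1, 3} --b--> {1, 2, 4}  [new]
{1, 3} --c--> {1, 2, 3, 4}  [seen]
{1, 2, 4} --a--> {0, 1, 2, 3, 4}  [seen]
{1, 2, 4} --b--> {0, 1, 2, 4}  [seen]
{1, 2, 4} --c--> {1, 3, 4}  [seen]
Reachable DFA states: {0}, {1, 3, 4}, {3}, {0, 2, 3, 4}, {0, 1, 2, 4}, {1, 2, 3, 4}, {1, 2}, {0, 1, 2, 3, 4}, {0, 1, 2, 3}, {0, 1, 3, 4}, {1, 4}, {1, 3}, {1, 2, 4}.
Accepting DFA states (contain an NFA accepting state): {0}, {1, 3, 4}, {3}, {0, 2, 3, 4}, {0, 1, 2, 4}, {1, 2, 3, 4}, {1, 2}, {0, 1, 2, 3, 4}, {0, 1, 2, 3}, {0, 1, 3, 4}, {1, 4}, {1, 3}, {1, 2, 4}.

13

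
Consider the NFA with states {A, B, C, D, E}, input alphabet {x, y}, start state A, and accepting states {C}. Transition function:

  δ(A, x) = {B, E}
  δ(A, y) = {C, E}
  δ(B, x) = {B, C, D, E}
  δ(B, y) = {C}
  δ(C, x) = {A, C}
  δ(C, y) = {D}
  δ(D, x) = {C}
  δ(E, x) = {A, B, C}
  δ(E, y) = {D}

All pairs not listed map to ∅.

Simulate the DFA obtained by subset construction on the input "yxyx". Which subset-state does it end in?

Start: {A}.
δ(A,y) = {C, E}.
Union: {C, E}.
After y: {C, E}.
δ(C,x) = {A, C}; δ(E,x) = {A, B, C}.
Union: {A, B, C}.
After x: {A, B, C}.
δ(A,y) = {C, E}; δ(B,y) = {C}; δ(C,y) = {D}.
Union: {C, D, E}.
After y: {C, D, E}.
δ(C,x) = {A, C}; δ(D,x) = {C}; δ(E,x) = {A, B, C}.
Union: {A, B, C}.
After x: {A, B, C}.

{A, B, C}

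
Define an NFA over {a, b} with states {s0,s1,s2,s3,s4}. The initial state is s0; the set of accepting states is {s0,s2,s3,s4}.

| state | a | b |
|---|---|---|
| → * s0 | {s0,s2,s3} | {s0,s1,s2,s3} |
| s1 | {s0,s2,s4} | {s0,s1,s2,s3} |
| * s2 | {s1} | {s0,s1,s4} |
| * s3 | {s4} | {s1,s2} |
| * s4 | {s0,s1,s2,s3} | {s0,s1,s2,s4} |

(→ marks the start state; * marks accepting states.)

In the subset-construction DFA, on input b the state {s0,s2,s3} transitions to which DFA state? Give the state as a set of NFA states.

δ(s0,b) = {s0,s1,s2,s3}; δ(s2,b) = {s0,s1,s4}; δ(s3,b) = {s1,s2}.
Union: {s0,s1,s2,s3,s4}.

{s0,s1,s2,s3,s4}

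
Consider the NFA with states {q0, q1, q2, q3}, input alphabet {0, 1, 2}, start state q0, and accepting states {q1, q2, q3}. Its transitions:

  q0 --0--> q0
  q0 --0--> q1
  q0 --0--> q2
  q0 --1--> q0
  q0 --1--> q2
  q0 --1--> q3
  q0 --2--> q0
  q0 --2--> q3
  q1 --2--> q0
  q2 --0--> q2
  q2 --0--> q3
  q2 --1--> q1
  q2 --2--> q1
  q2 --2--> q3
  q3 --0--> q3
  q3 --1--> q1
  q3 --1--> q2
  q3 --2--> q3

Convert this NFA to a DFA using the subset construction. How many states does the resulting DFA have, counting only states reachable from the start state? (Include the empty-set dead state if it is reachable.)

6

Start state of the DFA: {q0}.
{q0} --0--> {q0, q1, q2}  [new]
{q0} --1--> {q0, q2, q3}  [new]
{q0} --2--> {q0, q3}  [new]
{q0, q1, q2} --0--> {q0, q1, q2, q3}  [new]
{q0, q1, q2} --1--> {q0, q1, q2, q3}  [seen]
{q0, q1, q2} --2--> {q0, q1, q3}  [new]
{q0, q2, q3} --0--> {q0, q1, q2, q3}  [seen]
{q0, q2, q3} --1--> {q0, q1, q2, q3}  [seen]
{q0, q2, q3} --2--> {q0, q1, q3}  [seen]
{q0, q3} --0--> {q0, q1, q2, q3}  [seen]
{q0, q3} --1--> {q0, q1, q2, q3}  [seen]
{q0, q3} --2--> {q0, q3}  [seen]
{q0, q1, q2, q3} --0--> {q0, q1, q2, q3}  [seen]
{q0, q1, q2, q3} --1--> {q0, q1, q2, q3}  [seen]
{q0, q1, q2, q3} --2--> {q0, q1, q3}  [seen]
{q0, q1, q3} --0--> {q0, q1, q2, q3}  [seen]
{q0, q1, q3} --1--> {q0, q1, q2, q3}  [seen]
{q0, q1, q3} --2--> {q0, q3}  [seen]
Reachable DFA states: {q0}, {q0, q1, q2}, {q0, q2, q3}, {q0, q3}, {q0, q1, q2, q3}, {q0, q1, q3}.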